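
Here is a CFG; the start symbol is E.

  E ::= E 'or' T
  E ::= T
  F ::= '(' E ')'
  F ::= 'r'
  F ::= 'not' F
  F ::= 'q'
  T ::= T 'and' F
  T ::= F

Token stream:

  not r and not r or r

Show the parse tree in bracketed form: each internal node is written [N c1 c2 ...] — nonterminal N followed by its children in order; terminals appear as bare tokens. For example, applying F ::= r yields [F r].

[E [E [T [T [F not [F r]]] and [F not [F r]]]] or [T [F r]]]

E
E or T
T or T
T and F or T
F and F or T
not F and F or T
not r and F or T
not r and not F or T
not r and not r or T
not r and not r or F
not r and not r or r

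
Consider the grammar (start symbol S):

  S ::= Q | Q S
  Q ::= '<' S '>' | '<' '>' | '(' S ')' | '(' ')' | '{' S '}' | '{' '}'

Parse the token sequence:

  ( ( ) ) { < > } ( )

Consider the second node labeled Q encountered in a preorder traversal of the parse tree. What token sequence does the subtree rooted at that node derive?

( )

[S [Q ( [S [Q ( )]] )] [S [Q { [S [Q < >]] }] [S [Q ( )]]]]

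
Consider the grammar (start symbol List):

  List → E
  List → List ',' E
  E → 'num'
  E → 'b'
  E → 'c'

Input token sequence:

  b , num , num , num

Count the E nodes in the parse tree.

4

[List [List [List [List [E b]] , [E num]] , [E num]] , [E num]]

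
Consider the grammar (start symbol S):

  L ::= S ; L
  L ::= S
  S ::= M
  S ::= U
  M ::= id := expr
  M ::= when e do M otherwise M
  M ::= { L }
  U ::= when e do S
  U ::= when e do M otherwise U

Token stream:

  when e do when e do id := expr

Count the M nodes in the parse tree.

[S [U when e do [S [U when e do [S [M id := expr]]]]]]

1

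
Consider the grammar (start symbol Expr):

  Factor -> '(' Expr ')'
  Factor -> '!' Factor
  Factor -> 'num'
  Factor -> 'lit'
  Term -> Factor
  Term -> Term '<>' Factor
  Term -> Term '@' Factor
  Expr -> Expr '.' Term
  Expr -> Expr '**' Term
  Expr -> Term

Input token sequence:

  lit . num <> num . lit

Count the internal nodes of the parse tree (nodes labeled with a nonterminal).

[Expr [Expr [Expr [Term [Factor lit]]] . [Term [Term [Factor num]] <> [Factor num]]] . [Term [Factor lit]]]

11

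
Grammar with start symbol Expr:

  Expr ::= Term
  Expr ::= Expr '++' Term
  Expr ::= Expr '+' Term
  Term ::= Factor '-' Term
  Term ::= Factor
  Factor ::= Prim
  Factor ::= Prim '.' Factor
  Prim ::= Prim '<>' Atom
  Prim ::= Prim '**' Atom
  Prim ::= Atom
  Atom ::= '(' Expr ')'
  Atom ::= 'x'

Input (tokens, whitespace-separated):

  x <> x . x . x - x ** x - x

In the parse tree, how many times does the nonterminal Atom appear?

[Expr [Term [Factor [Prim [Prim [Atom x]] <> [Atom x]] . [Factor [Prim [Atom x]] . [Factor [Prim [Atom x]]]]] - [Term [Factor [Prim [Prim [Atom x]] ** [Atom x]]] - [Term [Factor [Prim [Atom x]]]]]]]

7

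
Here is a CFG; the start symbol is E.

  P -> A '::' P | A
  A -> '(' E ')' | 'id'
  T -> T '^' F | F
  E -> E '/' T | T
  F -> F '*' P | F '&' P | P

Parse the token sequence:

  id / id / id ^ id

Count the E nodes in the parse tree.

[E [E [E [T [F [P [A id]]]]] / [T [F [P [A id]]]]] / [T [T [F [P [A id]]]] ^ [F [P [A id]]]]]

3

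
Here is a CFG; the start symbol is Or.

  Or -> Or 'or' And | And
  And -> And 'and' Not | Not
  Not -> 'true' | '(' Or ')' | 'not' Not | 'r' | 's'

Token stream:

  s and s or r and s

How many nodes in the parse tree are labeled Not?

[Or [Or [And [And [Not s]] and [Not s]]] or [And [And [Not r]] and [Not s]]]

4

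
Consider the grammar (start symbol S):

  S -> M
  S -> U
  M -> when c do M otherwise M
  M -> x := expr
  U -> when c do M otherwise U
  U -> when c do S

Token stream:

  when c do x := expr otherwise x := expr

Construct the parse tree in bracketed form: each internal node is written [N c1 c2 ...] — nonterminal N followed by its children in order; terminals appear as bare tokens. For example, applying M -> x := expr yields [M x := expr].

S
M
when c do M otherwise M
when c do x := expr otherwise M
when c do x := expr otherwise x := expr

[S [M when c do [M x := expr] otherwise [M x := expr]]]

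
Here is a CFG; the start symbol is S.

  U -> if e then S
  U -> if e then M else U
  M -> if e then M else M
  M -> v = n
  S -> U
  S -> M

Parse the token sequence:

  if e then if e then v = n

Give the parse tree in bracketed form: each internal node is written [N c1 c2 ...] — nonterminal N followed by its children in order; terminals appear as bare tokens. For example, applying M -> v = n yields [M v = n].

S
U
if e then S
if e then U
if e then if e then S
if e then if e then M
if e then if e then v = n

[S [U if e then [S [U if e then [S [M v = n]]]]]]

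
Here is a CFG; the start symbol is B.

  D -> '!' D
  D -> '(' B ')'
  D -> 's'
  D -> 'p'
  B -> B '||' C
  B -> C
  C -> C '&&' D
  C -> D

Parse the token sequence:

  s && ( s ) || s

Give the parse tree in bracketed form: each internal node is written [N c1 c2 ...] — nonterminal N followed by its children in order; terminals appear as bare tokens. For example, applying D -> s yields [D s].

[B [B [C [C [D s]] && [D ( [B [C [D s]]] )]]] || [C [D s]]]

B
B || C
C || C
C && D || C
D && D || C
s && D || C
s && ( B ) || C
s && ( C ) || C
s && ( D ) || C
s && ( s ) || C
s && ( s ) || D
s && ( s ) || s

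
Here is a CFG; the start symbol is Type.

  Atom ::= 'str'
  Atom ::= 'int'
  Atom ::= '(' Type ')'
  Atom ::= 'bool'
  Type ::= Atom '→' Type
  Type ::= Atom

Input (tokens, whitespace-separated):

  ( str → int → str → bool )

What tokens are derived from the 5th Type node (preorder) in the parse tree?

[Type [Atom ( [Type [Atom str] → [Type [Atom int] → [Type [Atom str] → [Type [Atom bool]]]]] )]]

bool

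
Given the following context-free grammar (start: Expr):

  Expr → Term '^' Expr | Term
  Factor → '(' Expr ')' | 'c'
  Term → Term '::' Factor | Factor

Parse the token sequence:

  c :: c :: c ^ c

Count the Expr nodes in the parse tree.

2

[Expr [Term [Term [Term [Factor c]] :: [Factor c]] :: [Factor c]] ^ [Expr [Term [Factor c]]]]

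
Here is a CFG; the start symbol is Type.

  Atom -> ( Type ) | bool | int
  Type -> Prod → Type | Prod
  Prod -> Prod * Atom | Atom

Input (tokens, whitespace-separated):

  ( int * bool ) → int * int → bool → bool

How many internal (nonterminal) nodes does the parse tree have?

[Type [Prod [Atom ( [Type [Prod [Prod [Atom int]] * [Atom bool]]] )]] → [Type [Prod [Prod [Atom int]] * [Atom int]] → [Type [Prod [Atom bool]] → [Type [Prod [Atom bool]]]]]]

19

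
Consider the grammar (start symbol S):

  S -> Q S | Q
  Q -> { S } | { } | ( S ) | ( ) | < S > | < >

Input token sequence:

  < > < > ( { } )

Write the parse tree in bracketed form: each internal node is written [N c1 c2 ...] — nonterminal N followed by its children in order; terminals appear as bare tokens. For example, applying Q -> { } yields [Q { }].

[S [Q < >] [S [Q < >] [S [Q ( [S [Q { }]] )]]]]

S
Q S
< > S
< > Q S
< > < > S
< > < > Q
< > < > ( S )
< > < > ( Q )
< > < > ( { } )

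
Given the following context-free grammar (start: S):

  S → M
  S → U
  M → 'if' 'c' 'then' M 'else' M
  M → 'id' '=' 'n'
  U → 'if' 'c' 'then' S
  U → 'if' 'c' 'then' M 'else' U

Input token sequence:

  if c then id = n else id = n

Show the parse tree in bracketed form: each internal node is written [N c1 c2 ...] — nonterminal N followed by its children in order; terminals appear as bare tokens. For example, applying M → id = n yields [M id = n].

S
M
if c then M else M
if c then id = n else M
if c then id = n else id = n

[S [M if c then [M id = n] else [M id = n]]]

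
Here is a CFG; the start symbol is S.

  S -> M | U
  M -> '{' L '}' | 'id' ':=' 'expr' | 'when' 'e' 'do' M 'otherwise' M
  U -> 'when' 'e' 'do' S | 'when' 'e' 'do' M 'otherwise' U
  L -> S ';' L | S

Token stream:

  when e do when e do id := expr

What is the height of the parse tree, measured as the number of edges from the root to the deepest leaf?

6

[S [U when e do [S [U when e do [S [M id := expr]]]]]]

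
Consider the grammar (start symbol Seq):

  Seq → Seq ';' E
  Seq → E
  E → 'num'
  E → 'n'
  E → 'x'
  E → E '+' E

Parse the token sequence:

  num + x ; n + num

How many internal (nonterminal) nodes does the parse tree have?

8

[Seq [Seq [E [E num] + [E x]]] ; [E [E n] + [E num]]]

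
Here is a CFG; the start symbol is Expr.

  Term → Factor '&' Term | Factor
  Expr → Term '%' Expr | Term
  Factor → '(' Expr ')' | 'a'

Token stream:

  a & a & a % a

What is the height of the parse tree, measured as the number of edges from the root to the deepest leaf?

[Expr [Term [Factor a] & [Term [Factor a] & [Term [Factor a]]]] % [Expr [Term [Factor a]]]]

5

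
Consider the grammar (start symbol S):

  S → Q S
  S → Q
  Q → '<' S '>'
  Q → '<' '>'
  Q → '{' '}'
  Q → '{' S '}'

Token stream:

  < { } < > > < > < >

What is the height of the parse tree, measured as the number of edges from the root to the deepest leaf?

5

[S [Q < [S [Q { }] [S [Q < >]]] >] [S [Q < >] [S [Q < >]]]]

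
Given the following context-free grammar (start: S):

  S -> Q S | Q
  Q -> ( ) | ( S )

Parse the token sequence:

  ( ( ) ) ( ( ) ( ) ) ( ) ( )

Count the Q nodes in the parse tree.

[S [Q ( [S [Q ( )]] )] [S [Q ( [S [Q ( )] [S [Q ( )]]] )] [S [Q ( )] [S [Q ( )]]]]]

7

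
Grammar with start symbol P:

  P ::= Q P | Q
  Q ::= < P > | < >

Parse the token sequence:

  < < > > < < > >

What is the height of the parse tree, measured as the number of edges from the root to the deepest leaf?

5

[P [Q < [P [Q < >]] >] [P [Q < [P [Q < >]] >]]]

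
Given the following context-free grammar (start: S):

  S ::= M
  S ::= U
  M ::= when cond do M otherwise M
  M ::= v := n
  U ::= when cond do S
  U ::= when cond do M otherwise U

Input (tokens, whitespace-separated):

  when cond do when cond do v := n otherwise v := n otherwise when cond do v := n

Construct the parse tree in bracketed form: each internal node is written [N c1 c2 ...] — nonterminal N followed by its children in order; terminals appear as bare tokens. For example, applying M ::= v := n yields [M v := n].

S
U
when cond do M otherwise U
when cond do when cond do M otherwise M otherwise U
when cond do when cond do v := n otherwise M otherwise U
when cond do when cond do v := n otherwise v := n otherwise U
when cond do when cond do v := n otherwise v := n otherwise when cond do S
when cond do when cond do v := n otherwise v := n otherwise when cond do M
when cond do when cond do v := n otherwise v := n otherwise when cond do v := n

[S [U when cond do [M when cond do [M v := n] otherwise [M v := n]] otherwise [U when cond do [S [M v := n]]]]]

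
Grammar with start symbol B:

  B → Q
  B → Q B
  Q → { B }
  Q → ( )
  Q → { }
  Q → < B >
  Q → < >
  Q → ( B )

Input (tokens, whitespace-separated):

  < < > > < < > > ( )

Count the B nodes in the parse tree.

[B [Q < [B [Q < >]] >] [B [Q < [B [Q < >]] >] [B [Q ( )]]]]

5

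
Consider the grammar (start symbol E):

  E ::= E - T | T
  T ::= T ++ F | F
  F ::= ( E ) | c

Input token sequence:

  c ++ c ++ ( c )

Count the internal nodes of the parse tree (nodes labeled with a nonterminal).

[E [T [T [T [F c]] ++ [F c]] ++ [F ( [E [T [F c]]] )]]]

10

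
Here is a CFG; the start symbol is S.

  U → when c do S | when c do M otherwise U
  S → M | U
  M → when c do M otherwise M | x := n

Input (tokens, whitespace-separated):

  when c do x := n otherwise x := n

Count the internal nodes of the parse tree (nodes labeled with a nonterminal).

4

[S [M when c do [M x := n] otherwise [M x := n]]]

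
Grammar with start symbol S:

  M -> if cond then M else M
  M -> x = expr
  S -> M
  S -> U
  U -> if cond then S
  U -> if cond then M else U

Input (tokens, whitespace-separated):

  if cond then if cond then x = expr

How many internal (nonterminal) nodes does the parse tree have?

6

[S [U if cond then [S [U if cond then [S [M x = expr]]]]]]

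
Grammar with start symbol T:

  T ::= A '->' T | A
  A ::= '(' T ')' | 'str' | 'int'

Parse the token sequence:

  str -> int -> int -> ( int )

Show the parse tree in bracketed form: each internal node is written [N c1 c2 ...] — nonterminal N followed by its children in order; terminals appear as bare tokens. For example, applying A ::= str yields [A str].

[T [A str] -> [T [A int] -> [T [A int] -> [T [A ( [T [A int]] )]]]]]

T
A -> T
str -> T
str -> A -> T
str -> int -> T
str -> int -> A -> T
str -> int -> int -> T
str -> int -> int -> A
str -> int -> int -> ( T )
str -> int -> int -> ( A )
str -> int -> int -> ( int )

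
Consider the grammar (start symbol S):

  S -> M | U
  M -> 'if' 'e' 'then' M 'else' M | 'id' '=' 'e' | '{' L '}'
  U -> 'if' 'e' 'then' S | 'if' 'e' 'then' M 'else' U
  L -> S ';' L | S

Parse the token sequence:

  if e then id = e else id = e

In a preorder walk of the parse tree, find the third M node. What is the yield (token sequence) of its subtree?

id = e

[S [M if e then [M id = e] else [M id = e]]]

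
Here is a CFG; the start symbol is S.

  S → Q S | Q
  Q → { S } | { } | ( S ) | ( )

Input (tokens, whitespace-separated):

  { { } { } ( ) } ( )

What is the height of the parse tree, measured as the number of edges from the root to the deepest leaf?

[S [Q { [S [Q { }] [S [Q { }] [S [Q ( )]]]] }] [S [Q ( )]]]

6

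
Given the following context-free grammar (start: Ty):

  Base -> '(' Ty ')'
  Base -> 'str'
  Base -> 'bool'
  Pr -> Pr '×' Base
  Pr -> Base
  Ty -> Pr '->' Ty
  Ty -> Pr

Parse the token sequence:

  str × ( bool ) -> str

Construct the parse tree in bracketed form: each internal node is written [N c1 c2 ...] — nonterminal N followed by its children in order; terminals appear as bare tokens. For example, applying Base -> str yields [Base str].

Ty
Pr -> Ty
Pr × Base -> Ty
Base × Base -> Ty
str × Base -> Ty
str × ( Ty ) -> Ty
str × ( Pr ) -> Ty
str × ( Base ) -> Ty
str × ( bool ) -> Ty
str × ( bool ) -> Pr
str × ( bool ) -> Base
str × ( bool ) -> str

[Ty [Pr [Pr [Base str]] × [Base ( [Ty [Pr [Base bool]]] )]] -> [Ty [Pr [Base str]]]]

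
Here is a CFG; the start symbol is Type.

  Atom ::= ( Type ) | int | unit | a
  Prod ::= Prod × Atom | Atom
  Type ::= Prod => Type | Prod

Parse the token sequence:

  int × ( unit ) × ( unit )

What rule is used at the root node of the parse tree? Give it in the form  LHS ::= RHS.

[Type [Prod [Prod [Prod [Atom int]] × [Atom ( [Type [Prod [Atom unit]]] )]] × [Atom ( [Type [Prod [Atom unit]]] )]]]

Type ::= Prod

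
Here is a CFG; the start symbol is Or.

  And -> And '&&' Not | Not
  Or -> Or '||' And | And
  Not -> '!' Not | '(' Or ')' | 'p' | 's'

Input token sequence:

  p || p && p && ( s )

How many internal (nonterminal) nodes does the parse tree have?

[Or [Or [And [Not p]]] || [And [And [And [Not p]] && [Not p]] && [Not ( [Or [And [Not s]]] )]]]

13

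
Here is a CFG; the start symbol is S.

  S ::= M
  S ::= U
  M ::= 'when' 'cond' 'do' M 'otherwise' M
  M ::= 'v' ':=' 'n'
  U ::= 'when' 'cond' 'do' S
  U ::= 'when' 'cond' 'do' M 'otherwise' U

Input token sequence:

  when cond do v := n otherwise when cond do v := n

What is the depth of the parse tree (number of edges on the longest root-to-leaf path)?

5

[S [U when cond do [M v := n] otherwise [U when cond do [S [M v := n]]]]]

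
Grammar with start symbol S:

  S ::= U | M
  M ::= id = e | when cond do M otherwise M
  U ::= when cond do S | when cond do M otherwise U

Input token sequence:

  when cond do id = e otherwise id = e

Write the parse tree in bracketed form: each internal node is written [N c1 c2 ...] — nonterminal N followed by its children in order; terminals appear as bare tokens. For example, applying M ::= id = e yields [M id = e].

S
M
when cond do M otherwise M
when cond do id = e otherwise M
when cond do id = e otherwise id = e

[S [M when cond do [M id = e] otherwise [M id = e]]]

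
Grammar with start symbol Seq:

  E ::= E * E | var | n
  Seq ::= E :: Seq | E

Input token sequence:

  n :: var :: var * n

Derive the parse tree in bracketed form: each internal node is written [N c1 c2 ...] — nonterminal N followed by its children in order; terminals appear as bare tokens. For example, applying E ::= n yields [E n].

Seq
E :: Seq
n :: Seq
n :: E :: Seq
n :: var :: Seq
n :: var :: E
n :: var :: E * E
n :: var :: var * E
n :: var :: var * n

[Seq [E n] :: [Seq [E var] :: [Seq [E [E var] * [E n]]]]]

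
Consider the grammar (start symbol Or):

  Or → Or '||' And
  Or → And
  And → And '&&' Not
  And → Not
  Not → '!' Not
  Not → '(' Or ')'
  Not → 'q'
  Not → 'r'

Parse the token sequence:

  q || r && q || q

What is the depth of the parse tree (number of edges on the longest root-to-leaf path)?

[Or [Or [Or [And [Not q]]] || [And [And [Not r]] && [Not q]]] || [And [Not q]]]

5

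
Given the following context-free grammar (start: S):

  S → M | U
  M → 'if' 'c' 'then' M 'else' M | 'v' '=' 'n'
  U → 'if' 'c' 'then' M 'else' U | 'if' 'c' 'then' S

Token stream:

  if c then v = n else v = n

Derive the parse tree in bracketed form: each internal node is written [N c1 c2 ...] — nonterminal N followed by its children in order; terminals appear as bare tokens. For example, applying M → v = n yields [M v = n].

[S [M if c then [M v = n] else [M v = n]]]

S
M
if c then M else M
if c then v = n else M
if c then v = n else v = n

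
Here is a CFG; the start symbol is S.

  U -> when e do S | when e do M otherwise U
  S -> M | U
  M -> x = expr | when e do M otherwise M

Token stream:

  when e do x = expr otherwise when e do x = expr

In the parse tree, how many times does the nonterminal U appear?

[S [U when e do [M x = expr] otherwise [U when e do [S [M x = expr]]]]]

2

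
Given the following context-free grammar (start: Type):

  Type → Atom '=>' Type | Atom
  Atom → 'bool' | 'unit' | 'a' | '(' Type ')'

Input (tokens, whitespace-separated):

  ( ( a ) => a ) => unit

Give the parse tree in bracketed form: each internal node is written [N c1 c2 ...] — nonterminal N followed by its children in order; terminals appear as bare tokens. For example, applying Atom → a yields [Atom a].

Type
Atom => Type
( Type ) => Type
( Atom => Type ) => Type
( ( Type ) => Type ) => Type
( ( Atom ) => Type ) => Type
( ( a ) => Type ) => Type
( ( a ) => Atom ) => Type
( ( a ) => a ) => Type
( ( a ) => a ) => Atom
( ( a ) => a ) => unit

[Type [Atom ( [Type [Atom ( [Type [Atom a]] )] => [Type [Atom a]]] )] => [Type [Atom unit]]]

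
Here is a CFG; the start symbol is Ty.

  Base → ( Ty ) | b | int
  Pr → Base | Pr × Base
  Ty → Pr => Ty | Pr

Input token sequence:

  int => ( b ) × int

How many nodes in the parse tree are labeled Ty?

[Ty [Pr [Base int]] => [Ty [Pr [Pr [Base ( [Ty [Pr [Base b]]] )]] × [Base int]]]]

3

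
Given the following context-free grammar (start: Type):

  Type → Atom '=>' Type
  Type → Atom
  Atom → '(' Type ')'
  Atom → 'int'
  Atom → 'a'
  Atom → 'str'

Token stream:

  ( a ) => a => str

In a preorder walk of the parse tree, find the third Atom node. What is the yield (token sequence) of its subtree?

[Type [Atom ( [Type [Atom a]] )] => [Type [Atom a] => [Type [Atom str]]]]

a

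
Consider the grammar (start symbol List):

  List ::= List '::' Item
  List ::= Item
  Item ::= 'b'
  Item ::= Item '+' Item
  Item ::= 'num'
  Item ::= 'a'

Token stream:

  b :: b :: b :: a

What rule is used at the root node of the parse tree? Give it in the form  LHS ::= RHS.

List ::= List '::' Item

[List [List [List [List [Item b]] :: [Item b]] :: [Item b]] :: [Item a]]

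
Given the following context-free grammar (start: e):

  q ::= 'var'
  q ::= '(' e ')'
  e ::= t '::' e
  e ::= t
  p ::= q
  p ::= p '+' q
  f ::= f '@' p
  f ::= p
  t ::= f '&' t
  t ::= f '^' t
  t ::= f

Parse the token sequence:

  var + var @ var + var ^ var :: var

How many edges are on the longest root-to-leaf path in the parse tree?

[e [t [f [f [p [p [q var]] + [q var]]] @ [p [p [q var]] + [q var]]] ^ [t [f [p [q var]]]]] :: [e [t [f [p [q var]]]]]]

7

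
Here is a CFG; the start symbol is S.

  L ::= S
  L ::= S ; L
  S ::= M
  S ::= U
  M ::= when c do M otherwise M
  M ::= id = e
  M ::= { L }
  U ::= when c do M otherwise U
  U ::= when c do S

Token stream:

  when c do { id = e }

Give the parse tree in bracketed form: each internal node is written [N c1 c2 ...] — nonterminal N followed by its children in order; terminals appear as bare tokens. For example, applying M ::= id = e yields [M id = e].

S
U
when c do S
when c do M
when c do { L }
when c do { S }
when c do { M }
when c do { id = e }

[S [U when c do [S [M { [L [S [M id = e]]] }]]]]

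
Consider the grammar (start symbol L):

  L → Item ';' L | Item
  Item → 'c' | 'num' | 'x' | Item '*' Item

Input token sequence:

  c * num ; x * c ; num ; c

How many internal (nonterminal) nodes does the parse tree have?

12

[L [Item [Item c] * [Item num]] ; [L [Item [Item x] * [Item c]] ; [L [Item num] ; [L [Item c]]]]]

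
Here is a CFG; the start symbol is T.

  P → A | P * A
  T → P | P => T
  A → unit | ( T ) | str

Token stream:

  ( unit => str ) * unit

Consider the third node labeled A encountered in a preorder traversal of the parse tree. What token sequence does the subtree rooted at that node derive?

str

[T [P [P [A ( [T [P [A unit]] => [T [P [A str]]]] )]] * [A unit]]]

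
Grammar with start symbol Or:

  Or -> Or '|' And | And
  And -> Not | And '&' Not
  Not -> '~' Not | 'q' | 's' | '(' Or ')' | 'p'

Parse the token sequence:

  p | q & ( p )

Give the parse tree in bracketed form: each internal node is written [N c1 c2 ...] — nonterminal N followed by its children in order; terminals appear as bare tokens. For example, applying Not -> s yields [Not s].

Or
Or | And
And | And
Not | And
p | And
p | And & Not
p | Not & Not
p | q & Not
p | q & ( Or )
p | q & ( And )
p | q & ( Not )
p | q & ( p )

[Or [Or [And [Not p]]] | [And [And [Not q]] & [Not ( [Or [And [Not p]]] )]]]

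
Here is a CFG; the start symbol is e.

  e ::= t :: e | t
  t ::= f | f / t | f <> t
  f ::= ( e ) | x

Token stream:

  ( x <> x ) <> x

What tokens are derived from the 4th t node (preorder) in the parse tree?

[e [t [f ( [e [t [f x] <> [t [f x]]]] )] <> [t [f x]]]]

x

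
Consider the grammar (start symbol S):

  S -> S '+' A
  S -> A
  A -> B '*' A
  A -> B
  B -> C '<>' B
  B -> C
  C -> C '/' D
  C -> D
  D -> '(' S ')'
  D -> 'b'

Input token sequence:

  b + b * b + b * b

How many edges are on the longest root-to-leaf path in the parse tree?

[S [S [S [A [B [C [D b]]]]] + [A [B [C [D b]]] * [A [B [C [D b]]]]]] + [A [B [C [D b]]] * [A [B [C [D b]]]]]]

7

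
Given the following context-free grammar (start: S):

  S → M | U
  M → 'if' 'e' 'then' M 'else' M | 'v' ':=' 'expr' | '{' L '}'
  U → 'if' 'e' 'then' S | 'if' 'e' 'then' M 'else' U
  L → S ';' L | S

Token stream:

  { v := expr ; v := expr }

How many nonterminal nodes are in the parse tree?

8

[S [M { [L [S [M v := expr]] ; [L [S [M v := expr]]]] }]]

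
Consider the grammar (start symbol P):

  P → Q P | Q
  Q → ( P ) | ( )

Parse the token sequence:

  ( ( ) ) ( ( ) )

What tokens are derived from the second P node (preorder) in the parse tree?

( )

[P [Q ( [P [Q ( )]] )] [P [Q ( [P [Q ( )]] )]]]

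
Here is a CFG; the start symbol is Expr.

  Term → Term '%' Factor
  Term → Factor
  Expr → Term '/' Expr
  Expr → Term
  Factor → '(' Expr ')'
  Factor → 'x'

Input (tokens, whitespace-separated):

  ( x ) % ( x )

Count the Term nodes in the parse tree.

[Expr [Term [Term [Factor ( [Expr [Term [Factor x]]] )]] % [Factor ( [Expr [Term [Factor x]]] )]]]

4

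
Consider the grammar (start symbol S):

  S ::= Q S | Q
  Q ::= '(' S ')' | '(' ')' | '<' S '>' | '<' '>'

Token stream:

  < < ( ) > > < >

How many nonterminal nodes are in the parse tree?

[S [Q < [S [Q < [S [Q ( )]] >]] >] [S [Q < >]]]

8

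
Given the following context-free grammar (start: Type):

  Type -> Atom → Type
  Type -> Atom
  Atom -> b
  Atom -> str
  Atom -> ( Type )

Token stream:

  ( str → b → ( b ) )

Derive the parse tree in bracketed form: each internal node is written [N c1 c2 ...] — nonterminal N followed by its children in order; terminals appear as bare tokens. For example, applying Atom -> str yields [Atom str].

Type
Atom
( Type )
( Atom → Type )
( str → Type )
( str → Atom → Type )
( str → b → Type )
( str → b → Atom )
( str → b → ( Type ) )
( str → b → ( Atom ) )
( str → b → ( b ) )

[Type [Atom ( [Type [Atom str] → [Type [Atom b] → [Type [Atom ( [Type [Atom b]] )]]]] )]]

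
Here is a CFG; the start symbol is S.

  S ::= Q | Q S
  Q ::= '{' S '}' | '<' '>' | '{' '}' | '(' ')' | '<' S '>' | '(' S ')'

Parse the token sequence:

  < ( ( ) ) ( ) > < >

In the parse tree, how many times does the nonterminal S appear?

[S [Q < [S [Q ( [S [Q ( )]] )] [S [Q ( )]]] >] [S [Q < >]]]

5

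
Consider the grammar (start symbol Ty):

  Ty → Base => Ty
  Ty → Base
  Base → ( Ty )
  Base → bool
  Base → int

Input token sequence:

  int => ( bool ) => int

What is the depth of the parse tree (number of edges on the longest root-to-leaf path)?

[Ty [Base int] => [Ty [Base ( [Ty [Base bool]] )] => [Ty [Base int]]]]

5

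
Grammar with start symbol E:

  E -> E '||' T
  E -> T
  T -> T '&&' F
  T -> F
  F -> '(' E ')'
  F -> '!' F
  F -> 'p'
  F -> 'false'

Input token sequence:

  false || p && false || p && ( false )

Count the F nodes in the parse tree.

[E [E [E [T [F false]]] || [T [T [F p]] && [F false]]] || [T [T [F p]] && [F ( [E [T [F false]]] )]]]

6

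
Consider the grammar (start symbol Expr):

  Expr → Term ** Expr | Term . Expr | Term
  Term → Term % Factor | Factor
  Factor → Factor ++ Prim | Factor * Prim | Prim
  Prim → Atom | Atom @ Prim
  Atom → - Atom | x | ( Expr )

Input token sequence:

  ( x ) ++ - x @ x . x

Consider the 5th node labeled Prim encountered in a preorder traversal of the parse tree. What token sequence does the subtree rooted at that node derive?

x

[Expr [Term [Factor [Factor [Prim [Atom ( [Expr [Term [Factor [Prim [Atom x]]]]] )]]] ++ [Prim [Atom - [Atom x]] @ [Prim [Atom x]]]]] . [Expr [Term [Factor [Prim [Atom x]]]]]]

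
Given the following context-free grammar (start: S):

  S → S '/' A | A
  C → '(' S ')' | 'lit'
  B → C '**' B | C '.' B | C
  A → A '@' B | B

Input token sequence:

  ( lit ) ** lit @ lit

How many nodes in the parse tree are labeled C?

[S [A [A [B [C ( [S [A [B [C lit]]]] )] ** [B [C lit]]]] @ [B [C lit]]]]

4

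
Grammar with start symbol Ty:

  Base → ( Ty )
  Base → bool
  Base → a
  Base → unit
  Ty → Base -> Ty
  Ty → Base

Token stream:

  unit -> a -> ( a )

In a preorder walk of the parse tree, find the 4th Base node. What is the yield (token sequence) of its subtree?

[Ty [Base unit] -> [Ty [Base a] -> [Ty [Base ( [Ty [Base a]] )]]]]

a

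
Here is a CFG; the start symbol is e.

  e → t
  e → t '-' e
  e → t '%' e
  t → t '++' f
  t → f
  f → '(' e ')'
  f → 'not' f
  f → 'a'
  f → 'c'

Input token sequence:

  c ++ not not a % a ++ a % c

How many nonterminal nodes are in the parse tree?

15

[e [t [t [f c]] ++ [f not [f not [f a]]]] % [e [t [t [f a]] ++ [f a]] % [e [t [f c]]]]]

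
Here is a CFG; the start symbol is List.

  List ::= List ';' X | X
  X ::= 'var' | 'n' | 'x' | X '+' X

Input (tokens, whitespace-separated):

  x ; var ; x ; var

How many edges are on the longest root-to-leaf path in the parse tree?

5

[List [List [List [List [X x]] ; [X var]] ; [X x]] ; [X var]]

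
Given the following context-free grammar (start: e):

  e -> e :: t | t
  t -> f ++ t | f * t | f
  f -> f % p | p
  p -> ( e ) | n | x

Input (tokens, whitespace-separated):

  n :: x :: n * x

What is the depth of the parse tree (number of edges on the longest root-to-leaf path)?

6

[e [e [e [t [f [p n]]]] :: [t [f [p x]]]] :: [t [f [p n]] * [t [f [p x]]]]]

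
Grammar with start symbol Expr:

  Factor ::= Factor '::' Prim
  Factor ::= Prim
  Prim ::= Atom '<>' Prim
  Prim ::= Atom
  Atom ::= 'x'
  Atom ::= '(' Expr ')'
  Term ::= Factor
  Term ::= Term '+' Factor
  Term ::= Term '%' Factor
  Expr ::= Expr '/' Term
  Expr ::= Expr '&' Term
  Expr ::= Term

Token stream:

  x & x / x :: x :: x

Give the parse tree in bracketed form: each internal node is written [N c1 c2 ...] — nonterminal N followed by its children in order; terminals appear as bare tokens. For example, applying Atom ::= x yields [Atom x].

[Expr [Expr [Expr [Term [Factor [Prim [Atom x]]]]] & [Term [Factor [Prim [Atom x]]]]] / [Term [Factor [Factor [Factor [Prim [Atom x]]] :: [Prim [Atom x]]] :: [Prim [Atom x]]]]]

Expr
Expr / Term
Expr & Term / Term
Term & Term / Term
Factor & Term / Term
Prim & Term / Term
Atom & Term / Term
x & Term / Term
x & Factor / Term
x & Prim / Term
x & Atom / Term
x & x / Term
x & x / Factor
x & x / Factor :: Prim
x & x / Factor :: Prim :: Prim
x & x / Prim :: Prim :: Prim
x & x / Atom :: Prim :: Prim
x & x / x :: Prim :: Prim
x & x / x :: Atom :: Prim
x & x / x :: x :: Prim
x & x / x :: x :: Atom
x & x / x :: x :: x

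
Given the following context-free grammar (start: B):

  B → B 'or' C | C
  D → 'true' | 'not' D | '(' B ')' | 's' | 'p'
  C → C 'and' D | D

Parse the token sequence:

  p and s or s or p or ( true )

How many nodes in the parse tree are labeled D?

6

[B [B [B [B [C [C [D p]] and [D s]]] or [C [D s]]] or [C [D p]]] or [C [D ( [B [C [D true]]] )]]]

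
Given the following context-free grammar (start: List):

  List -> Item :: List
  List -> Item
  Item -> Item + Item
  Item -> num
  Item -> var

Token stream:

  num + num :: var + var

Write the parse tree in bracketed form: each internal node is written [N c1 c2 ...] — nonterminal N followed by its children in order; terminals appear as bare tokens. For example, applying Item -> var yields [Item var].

[List [Item [Item num] + [Item num]] :: [List [Item [Item var] + [Item var]]]]

List
Item :: List
Item + Item :: List
num + Item :: List
num + num :: List
num + num :: Item
num + num :: Item + Item
num + num :: var + Item
num + num :: var + var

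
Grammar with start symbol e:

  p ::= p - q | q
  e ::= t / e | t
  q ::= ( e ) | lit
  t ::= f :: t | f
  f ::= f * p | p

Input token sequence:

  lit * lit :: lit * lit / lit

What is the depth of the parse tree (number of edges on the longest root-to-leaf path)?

7

[e [t [f [f [p [q lit]]] * [p [q lit]]] :: [t [f [f [p [q lit]]] * [p [q lit]]]]] / [e [t [f [p [q lit]]]]]]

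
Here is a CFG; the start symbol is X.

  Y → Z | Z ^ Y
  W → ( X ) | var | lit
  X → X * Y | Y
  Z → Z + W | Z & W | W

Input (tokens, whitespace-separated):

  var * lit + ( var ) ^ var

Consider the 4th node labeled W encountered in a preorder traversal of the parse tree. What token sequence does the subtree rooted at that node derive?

[X [X [Y [Z [W var]]]] * [Y [Z [Z [W lit]] + [W ( [X [Y [Z [W var]]]] )]] ^ [Y [Z [W var]]]]]

var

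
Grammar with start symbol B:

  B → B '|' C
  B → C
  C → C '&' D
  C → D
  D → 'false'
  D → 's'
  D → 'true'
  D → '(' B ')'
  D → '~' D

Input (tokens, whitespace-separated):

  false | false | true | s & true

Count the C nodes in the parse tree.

[B [B [B [B [C [D false]]] | [C [D false]]] | [C [D true]]] | [C [C [D s]] & [D true]]]

5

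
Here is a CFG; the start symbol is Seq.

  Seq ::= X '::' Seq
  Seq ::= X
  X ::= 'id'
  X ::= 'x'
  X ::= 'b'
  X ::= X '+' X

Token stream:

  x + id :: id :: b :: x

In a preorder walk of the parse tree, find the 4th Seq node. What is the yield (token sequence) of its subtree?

[Seq [X [X x] + [X id]] :: [Seq [X id] :: [Seq [X b] :: [Seq [X x]]]]]

x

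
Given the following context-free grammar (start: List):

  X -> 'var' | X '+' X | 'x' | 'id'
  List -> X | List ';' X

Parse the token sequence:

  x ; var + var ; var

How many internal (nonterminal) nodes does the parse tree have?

8

[List [List [List [X x]] ; [X [X var] + [X var]]] ; [X var]]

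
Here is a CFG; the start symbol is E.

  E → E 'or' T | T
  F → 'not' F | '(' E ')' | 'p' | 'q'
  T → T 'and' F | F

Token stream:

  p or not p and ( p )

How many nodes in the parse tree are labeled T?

[E [E [T [F p]]] or [T [T [F not [F p]]] and [F ( [E [T [F p]]] )]]]

4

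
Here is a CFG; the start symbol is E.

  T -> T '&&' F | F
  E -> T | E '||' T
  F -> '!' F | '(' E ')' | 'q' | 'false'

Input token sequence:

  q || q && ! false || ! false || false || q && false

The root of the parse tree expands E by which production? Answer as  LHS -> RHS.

E -> E '||' T

[E [E [E [E [E [T [F q]]] || [T [T [F q]] && [F ! [F false]]]] || [T [F ! [F false]]]] || [T [F false]]] || [T [T [F q]] && [F false]]]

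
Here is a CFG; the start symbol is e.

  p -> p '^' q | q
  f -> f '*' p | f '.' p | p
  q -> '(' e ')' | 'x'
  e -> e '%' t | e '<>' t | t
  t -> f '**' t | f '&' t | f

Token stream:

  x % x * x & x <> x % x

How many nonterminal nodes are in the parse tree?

[e [e [e [e [t [f [p [q x]]]]] % [t [f [f [p [q x]]] * [p [q x]]] & [t [f [p [q x]]]]]] <> [t [f [p [q x]]]]] % [t [f [p [q x]]]]]

27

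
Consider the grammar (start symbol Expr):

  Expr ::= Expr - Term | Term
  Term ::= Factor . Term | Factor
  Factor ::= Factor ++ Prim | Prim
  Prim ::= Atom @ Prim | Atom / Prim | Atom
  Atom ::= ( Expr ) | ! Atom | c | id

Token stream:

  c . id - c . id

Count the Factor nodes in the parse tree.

[Expr [Expr [Term [Factor [Prim [Atom c]]] . [Term [Factor [Prim [Atom id]]]]]] - [Term [Factor [Prim [Atom c]]] . [Term [Factor [Prim [Atom id]]]]]]

4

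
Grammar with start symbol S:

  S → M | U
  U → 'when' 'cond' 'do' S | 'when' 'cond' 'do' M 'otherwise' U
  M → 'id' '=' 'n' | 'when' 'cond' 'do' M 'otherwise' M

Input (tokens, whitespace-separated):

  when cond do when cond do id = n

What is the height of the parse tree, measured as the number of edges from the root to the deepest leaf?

[S [U when cond do [S [U when cond do [S [M id = n]]]]]]

6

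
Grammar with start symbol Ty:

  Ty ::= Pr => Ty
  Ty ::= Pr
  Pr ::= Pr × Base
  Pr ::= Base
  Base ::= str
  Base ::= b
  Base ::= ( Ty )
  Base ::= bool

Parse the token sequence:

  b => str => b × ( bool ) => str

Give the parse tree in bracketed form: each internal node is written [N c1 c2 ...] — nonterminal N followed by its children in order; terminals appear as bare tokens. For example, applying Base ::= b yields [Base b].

[Ty [Pr [Base b]] => [Ty [Pr [Base str]] => [Ty [Pr [Pr [Base b]] × [Base ( [Ty [Pr [Base bool]]] )]] => [Ty [Pr [Base str]]]]]]

Ty
Pr => Ty
Base => Ty
b => Ty
b => Pr => Ty
b => Base => Ty
b => str => Ty
b => str => Pr => Ty
b => str => Pr × Base => Ty
b => str => Base × Base => Ty
b => str => b × Base => Ty
b => str => b × ( Ty ) => Ty
b => str => b × ( Pr ) => Ty
b => str => b × ( Base ) => Ty
b => str => b × ( bool ) => Ty
b => str => b × ( bool ) => Pr
b => str => b × ( bool ) => Base
b => str => b × ( bool ) => str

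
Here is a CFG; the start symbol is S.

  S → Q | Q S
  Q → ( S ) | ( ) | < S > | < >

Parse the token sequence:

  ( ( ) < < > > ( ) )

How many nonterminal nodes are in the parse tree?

[S [Q ( [S [Q ( )] [S [Q < [S [Q < >]] >] [S [Q ( )]]]] )]]

10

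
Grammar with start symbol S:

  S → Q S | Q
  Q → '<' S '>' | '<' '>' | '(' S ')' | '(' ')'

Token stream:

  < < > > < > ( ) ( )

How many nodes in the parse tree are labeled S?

5

[S [Q < [S [Q < >]] >] [S [Q < >] [S [Q ( )] [S [Q ( )]]]]]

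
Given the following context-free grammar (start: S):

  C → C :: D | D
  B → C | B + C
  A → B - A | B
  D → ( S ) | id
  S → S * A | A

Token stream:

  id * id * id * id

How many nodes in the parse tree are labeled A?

4

[S [S [S [S [A [B [C [D id]]]]] * [A [B [C [D id]]]]] * [A [B [C [D id]]]]] * [A [B [C [D id]]]]]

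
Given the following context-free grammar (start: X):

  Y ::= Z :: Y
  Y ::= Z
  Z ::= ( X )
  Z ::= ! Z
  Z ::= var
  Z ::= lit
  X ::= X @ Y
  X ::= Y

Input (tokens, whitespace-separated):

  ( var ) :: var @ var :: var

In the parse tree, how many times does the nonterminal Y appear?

5

[X [X [Y [Z ( [X [Y [Z var]]] )] :: [Y [Z var]]]] @ [Y [Z var] :: [Y [Z var]]]]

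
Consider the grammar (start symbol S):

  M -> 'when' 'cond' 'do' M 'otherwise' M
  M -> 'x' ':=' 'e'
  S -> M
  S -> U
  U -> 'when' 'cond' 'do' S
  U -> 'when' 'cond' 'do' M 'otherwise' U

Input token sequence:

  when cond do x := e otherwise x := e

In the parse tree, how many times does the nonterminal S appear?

[S [M when cond do [M x := e] otherwise [M x := e]]]

1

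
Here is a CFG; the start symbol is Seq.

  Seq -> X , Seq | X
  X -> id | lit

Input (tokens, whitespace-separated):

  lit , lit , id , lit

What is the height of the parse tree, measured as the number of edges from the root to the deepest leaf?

5

[Seq [X lit] , [Seq [X lit] , [Seq [X id] , [Seq [X lit]]]]]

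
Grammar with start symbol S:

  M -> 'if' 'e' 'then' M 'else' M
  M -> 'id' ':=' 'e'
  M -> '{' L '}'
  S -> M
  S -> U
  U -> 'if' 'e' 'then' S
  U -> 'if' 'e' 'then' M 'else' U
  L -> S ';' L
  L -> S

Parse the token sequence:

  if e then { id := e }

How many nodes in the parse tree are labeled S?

[S [U if e then [S [M { [L [S [M id := e]]] }]]]]

3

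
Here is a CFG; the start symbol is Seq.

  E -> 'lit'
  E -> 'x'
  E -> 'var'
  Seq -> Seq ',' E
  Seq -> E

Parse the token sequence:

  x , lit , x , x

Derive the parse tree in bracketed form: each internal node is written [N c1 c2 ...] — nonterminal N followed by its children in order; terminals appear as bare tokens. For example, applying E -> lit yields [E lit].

Seq
Seq , E
Seq , E , E
Seq , E , E , E
E , E , E , E
x , E , E , E
x , lit , E , E
x , lit , x , E
x , lit , x , x

[Seq [Seq [Seq [Seq [E x]] , [E lit]] , [E x]] , [E x]]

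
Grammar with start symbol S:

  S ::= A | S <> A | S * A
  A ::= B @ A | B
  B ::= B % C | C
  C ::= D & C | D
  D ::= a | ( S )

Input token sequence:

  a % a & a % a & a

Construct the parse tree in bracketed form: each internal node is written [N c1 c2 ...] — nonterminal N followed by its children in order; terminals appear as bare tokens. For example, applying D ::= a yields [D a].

S
A
B
B % C
B % C % C
C % C % C
D % C % C
a % C % C
a % D & C % C
a % a & C % C
a % a & D % C
a % a & a % C
a % a & a % D & C
a % a & a % a & C
a % a & a % a & D
a % a & a % a & a

[S [A [B [B [B [C [D a]]] % [C [D a] & [C [D a]]]] % [C [D a] & [C [D a]]]]]]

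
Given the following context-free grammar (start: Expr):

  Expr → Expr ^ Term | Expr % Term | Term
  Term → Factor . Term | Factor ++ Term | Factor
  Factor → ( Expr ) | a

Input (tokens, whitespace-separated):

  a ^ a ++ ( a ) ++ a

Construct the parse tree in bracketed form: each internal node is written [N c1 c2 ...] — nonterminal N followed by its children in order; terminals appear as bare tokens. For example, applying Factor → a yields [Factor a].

[Expr [Expr [Term [Factor a]]] ^ [Term [Factor a] ++ [Term [Factor ( [Expr [Term [Factor a]]] )] ++ [Term [Factor a]]]]]

Expr
Expr ^ Term
Term ^ Term
Factor ^ Term
a ^ Term
a ^ Factor ++ Term
a ^ a ++ Term
a ^ a ++ Factor ++ Term
a ^ a ++ ( Expr ) ++ Term
a ^ a ++ ( Term ) ++ Term
a ^ a ++ ( Factor ) ++ Term
a ^ a ++ ( a ) ++ Term
a ^ a ++ ( a ) ++ Factor
a ^ a ++ ( a ) ++ a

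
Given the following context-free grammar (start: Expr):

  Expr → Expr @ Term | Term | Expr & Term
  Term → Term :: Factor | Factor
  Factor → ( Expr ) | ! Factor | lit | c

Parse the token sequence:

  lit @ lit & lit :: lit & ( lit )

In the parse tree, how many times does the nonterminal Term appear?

[Expr [Expr [Expr [Expr [Term [Factor lit]]] @ [Term [Factor lit]]] & [Term [Term [Factor lit]] :: [Factor lit]]] & [Term [Factor ( [Expr [Term [Factor lit]]] )]]]

6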